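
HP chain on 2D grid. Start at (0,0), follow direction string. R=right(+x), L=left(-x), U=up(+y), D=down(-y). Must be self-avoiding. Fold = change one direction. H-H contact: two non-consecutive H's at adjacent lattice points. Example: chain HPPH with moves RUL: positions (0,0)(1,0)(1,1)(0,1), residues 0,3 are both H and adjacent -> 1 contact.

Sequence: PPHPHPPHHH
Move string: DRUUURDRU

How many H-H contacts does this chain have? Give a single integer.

Answer: 1

Derivation:
Positions: [(0, 0), (0, -1), (1, -1), (1, 0), (1, 1), (1, 2), (2, 2), (2, 1), (3, 1), (3, 2)]
H-H contact: residue 4 @(1,1) - residue 7 @(2, 1)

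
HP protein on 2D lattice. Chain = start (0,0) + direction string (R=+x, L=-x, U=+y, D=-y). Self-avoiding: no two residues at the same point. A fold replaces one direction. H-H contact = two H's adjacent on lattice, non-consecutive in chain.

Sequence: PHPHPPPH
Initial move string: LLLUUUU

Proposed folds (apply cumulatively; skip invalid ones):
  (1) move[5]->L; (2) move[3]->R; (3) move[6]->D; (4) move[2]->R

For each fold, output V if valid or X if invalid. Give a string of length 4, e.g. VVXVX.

Initial: LLLUUUU -> [(0, 0), (-1, 0), (-2, 0), (-3, 0), (-3, 1), (-3, 2), (-3, 3), (-3, 4)]
Fold 1: move[5]->L => LLLUULU VALID
Fold 2: move[3]->R => LLLRULU INVALID (collision), skipped
Fold 3: move[6]->D => LLLUULD VALID
Fold 4: move[2]->R => LLRUULD INVALID (collision), skipped

Answer: VXVX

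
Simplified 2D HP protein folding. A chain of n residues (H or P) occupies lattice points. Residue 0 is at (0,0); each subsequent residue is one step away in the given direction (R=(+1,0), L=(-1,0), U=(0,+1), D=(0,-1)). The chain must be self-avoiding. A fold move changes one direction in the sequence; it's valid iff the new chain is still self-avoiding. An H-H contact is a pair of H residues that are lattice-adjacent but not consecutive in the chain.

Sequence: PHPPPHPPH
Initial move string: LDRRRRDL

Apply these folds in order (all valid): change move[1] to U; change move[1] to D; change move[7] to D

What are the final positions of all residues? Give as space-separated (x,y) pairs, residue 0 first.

Answer: (0,0) (-1,0) (-1,-1) (0,-1) (1,-1) (2,-1) (3,-1) (3,-2) (3,-3)

Derivation:
Initial moves: LDRRRRDL
Fold: move[1]->U => LURRRRDL (positions: [(0, 0), (-1, 0), (-1, 1), (0, 1), (1, 1), (2, 1), (3, 1), (3, 0), (2, 0)])
Fold: move[1]->D => LDRRRRDL (positions: [(0, 0), (-1, 0), (-1, -1), (0, -1), (1, -1), (2, -1), (3, -1), (3, -2), (2, -2)])
Fold: move[7]->D => LDRRRRDD (positions: [(0, 0), (-1, 0), (-1, -1), (0, -1), (1, -1), (2, -1), (3, -1), (3, -2), (3, -3)])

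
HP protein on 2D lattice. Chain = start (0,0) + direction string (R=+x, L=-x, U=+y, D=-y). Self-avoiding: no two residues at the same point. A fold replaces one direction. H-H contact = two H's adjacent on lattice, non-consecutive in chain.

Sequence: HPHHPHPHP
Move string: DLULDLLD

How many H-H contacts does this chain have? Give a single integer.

Answer: 2

Derivation:
Positions: [(0, 0), (0, -1), (-1, -1), (-1, 0), (-2, 0), (-2, -1), (-3, -1), (-4, -1), (-4, -2)]
H-H contact: residue 0 @(0,0) - residue 3 @(-1, 0)
H-H contact: residue 2 @(-1,-1) - residue 5 @(-2, -1)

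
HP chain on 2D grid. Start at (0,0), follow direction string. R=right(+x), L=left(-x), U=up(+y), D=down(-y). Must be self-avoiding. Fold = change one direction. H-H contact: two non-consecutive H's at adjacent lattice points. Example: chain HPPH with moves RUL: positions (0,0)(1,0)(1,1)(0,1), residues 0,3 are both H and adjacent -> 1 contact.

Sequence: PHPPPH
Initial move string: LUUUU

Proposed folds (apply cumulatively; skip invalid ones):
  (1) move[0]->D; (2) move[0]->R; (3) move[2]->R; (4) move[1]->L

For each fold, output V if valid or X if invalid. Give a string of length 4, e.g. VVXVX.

Answer: XVVX

Derivation:
Initial: LUUUU -> [(0, 0), (-1, 0), (-1, 1), (-1, 2), (-1, 3), (-1, 4)]
Fold 1: move[0]->D => DUUUU INVALID (collision), skipped
Fold 2: move[0]->R => RUUUU VALID
Fold 3: move[2]->R => RURUU VALID
Fold 4: move[1]->L => RLRUU INVALID (collision), skipped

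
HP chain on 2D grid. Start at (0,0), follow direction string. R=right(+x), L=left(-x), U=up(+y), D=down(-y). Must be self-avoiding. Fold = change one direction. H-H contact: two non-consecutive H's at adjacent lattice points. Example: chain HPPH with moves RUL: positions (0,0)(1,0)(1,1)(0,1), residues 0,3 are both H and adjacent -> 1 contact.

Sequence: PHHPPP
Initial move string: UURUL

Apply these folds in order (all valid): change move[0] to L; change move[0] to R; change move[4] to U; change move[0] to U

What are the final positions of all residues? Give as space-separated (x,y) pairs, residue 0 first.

Answer: (0,0) (0,1) (0,2) (1,2) (1,3) (1,4)

Derivation:
Initial moves: UURUL
Fold: move[0]->L => LURUL (positions: [(0, 0), (-1, 0), (-1, 1), (0, 1), (0, 2), (-1, 2)])
Fold: move[0]->R => RURUL (positions: [(0, 0), (1, 0), (1, 1), (2, 1), (2, 2), (1, 2)])
Fold: move[4]->U => RURUU (positions: [(0, 0), (1, 0), (1, 1), (2, 1), (2, 2), (2, 3)])
Fold: move[0]->U => UURUU (positions: [(0, 0), (0, 1), (0, 2), (1, 2), (1, 3), (1, 4)])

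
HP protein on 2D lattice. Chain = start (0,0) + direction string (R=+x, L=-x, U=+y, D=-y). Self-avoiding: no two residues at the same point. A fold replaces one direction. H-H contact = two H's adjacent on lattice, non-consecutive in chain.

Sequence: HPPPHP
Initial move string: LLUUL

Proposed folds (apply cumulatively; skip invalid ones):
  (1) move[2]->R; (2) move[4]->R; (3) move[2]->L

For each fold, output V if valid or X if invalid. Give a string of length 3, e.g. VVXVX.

Initial: LLUUL -> [(0, 0), (-1, 0), (-2, 0), (-2, 1), (-2, 2), (-3, 2)]
Fold 1: move[2]->R => LLRUL INVALID (collision), skipped
Fold 2: move[4]->R => LLUUR VALID
Fold 3: move[2]->L => LLLUR VALID

Answer: XVV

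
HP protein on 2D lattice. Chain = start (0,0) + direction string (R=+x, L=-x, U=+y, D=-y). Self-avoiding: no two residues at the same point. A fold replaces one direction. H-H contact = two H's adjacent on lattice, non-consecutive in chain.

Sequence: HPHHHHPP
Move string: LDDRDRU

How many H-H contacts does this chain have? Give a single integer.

Answer: 0

Derivation:
Positions: [(0, 0), (-1, 0), (-1, -1), (-1, -2), (0, -2), (0, -3), (1, -3), (1, -2)]
No H-H contacts found.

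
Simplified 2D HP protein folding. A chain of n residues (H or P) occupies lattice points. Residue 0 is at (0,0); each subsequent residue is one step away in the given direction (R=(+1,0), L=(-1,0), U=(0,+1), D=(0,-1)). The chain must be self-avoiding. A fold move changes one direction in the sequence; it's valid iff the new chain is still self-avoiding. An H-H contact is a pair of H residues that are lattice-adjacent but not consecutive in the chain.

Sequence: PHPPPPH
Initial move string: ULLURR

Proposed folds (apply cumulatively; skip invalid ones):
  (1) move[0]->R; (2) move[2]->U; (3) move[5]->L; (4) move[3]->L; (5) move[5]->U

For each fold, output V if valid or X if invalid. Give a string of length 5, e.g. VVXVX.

Answer: XVXXV

Derivation:
Initial: ULLURR -> [(0, 0), (0, 1), (-1, 1), (-2, 1), (-2, 2), (-1, 2), (0, 2)]
Fold 1: move[0]->R => RLLURR INVALID (collision), skipped
Fold 2: move[2]->U => ULUURR VALID
Fold 3: move[5]->L => ULUURL INVALID (collision), skipped
Fold 4: move[3]->L => ULULRR INVALID (collision), skipped
Fold 5: move[5]->U => ULUURU VALID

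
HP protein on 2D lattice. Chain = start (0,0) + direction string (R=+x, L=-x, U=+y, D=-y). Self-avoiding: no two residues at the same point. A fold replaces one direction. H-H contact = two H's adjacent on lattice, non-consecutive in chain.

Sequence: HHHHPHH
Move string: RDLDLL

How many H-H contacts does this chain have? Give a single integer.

Answer: 1

Derivation:
Positions: [(0, 0), (1, 0), (1, -1), (0, -1), (0, -2), (-1, -2), (-2, -2)]
H-H contact: residue 0 @(0,0) - residue 3 @(0, -1)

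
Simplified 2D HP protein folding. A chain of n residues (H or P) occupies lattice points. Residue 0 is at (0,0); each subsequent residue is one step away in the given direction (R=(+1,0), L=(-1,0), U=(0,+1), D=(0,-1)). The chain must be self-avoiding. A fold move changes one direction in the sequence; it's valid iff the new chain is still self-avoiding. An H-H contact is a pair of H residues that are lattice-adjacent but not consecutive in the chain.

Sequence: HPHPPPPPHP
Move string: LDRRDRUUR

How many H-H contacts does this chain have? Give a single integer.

Positions: [(0, 0), (-1, 0), (-1, -1), (0, -1), (1, -1), (1, -2), (2, -2), (2, -1), (2, 0), (3, 0)]
No H-H contacts found.

Answer: 0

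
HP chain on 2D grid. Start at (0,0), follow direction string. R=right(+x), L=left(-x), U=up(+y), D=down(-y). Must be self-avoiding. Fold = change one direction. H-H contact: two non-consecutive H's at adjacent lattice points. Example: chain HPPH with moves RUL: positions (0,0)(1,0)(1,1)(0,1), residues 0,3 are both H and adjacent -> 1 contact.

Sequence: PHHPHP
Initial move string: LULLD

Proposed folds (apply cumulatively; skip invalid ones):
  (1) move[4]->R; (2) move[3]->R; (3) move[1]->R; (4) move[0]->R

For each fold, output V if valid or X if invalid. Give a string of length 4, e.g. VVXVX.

Answer: XXXV

Derivation:
Initial: LULLD -> [(0, 0), (-1, 0), (-1, 1), (-2, 1), (-3, 1), (-3, 0)]
Fold 1: move[4]->R => LULLR INVALID (collision), skipped
Fold 2: move[3]->R => LULRD INVALID (collision), skipped
Fold 3: move[1]->R => LRLLD INVALID (collision), skipped
Fold 4: move[0]->R => RULLD VALID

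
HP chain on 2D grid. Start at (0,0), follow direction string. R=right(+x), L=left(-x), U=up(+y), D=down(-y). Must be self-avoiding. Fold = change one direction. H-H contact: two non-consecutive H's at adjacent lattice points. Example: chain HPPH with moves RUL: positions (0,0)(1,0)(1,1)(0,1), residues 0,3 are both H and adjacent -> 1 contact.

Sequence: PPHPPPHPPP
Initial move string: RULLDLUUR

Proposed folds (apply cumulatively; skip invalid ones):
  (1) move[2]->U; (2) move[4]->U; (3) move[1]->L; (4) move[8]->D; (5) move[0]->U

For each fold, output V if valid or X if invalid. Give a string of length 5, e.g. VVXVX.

Answer: VVXXV

Derivation:
Initial: RULLDLUUR -> [(0, 0), (1, 0), (1, 1), (0, 1), (-1, 1), (-1, 0), (-2, 0), (-2, 1), (-2, 2), (-1, 2)]
Fold 1: move[2]->U => RUULDLUUR VALID
Fold 2: move[4]->U => RUULULUUR VALID
Fold 3: move[1]->L => RLULULUUR INVALID (collision), skipped
Fold 4: move[8]->D => RUULULUUD INVALID (collision), skipped
Fold 5: move[0]->U => UUULULUUR VALID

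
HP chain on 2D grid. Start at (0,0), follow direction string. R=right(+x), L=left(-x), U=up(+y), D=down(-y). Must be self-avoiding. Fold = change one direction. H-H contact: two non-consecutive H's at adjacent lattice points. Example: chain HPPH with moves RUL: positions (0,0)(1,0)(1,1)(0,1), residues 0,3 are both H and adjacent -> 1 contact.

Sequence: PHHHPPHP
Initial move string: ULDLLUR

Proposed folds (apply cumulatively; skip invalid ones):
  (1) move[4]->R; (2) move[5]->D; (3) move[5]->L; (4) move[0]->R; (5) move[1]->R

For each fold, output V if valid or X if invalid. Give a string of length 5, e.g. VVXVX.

Answer: XVXXX

Derivation:
Initial: ULDLLUR -> [(0, 0), (0, 1), (-1, 1), (-1, 0), (-2, 0), (-3, 0), (-3, 1), (-2, 1)]
Fold 1: move[4]->R => ULDLRUR INVALID (collision), skipped
Fold 2: move[5]->D => ULDLLDR VALID
Fold 3: move[5]->L => ULDLLLR INVALID (collision), skipped
Fold 4: move[0]->R => RLDLLDR INVALID (collision), skipped
Fold 5: move[1]->R => URDLLDR INVALID (collision), skipped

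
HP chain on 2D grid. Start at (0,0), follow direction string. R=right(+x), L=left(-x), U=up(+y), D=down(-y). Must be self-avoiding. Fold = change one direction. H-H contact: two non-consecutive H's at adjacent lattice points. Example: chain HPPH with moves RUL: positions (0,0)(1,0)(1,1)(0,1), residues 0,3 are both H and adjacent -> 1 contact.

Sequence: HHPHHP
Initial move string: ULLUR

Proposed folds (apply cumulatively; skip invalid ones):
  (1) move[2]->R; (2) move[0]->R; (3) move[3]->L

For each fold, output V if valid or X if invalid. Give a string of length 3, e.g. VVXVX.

Answer: XXX

Derivation:
Initial: ULLUR -> [(0, 0), (0, 1), (-1, 1), (-2, 1), (-2, 2), (-1, 2)]
Fold 1: move[2]->R => ULRUR INVALID (collision), skipped
Fold 2: move[0]->R => RLLUR INVALID (collision), skipped
Fold 3: move[3]->L => ULLLR INVALID (collision), skipped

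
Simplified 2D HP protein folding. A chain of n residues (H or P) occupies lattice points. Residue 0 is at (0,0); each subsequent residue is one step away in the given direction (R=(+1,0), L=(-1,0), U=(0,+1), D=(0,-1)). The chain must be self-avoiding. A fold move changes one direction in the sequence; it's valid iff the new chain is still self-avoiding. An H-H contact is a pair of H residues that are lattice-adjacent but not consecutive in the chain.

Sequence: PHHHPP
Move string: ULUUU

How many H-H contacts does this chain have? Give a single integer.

Positions: [(0, 0), (0, 1), (-1, 1), (-1, 2), (-1, 3), (-1, 4)]
No H-H contacts found.

Answer: 0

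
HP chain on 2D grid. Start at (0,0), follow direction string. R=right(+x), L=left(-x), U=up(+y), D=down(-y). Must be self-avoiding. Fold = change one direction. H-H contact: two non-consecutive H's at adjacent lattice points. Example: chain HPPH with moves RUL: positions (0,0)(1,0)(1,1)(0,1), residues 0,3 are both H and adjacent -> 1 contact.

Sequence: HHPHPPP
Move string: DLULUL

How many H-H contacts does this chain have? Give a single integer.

Positions: [(0, 0), (0, -1), (-1, -1), (-1, 0), (-2, 0), (-2, 1), (-3, 1)]
H-H contact: residue 0 @(0,0) - residue 3 @(-1, 0)

Answer: 1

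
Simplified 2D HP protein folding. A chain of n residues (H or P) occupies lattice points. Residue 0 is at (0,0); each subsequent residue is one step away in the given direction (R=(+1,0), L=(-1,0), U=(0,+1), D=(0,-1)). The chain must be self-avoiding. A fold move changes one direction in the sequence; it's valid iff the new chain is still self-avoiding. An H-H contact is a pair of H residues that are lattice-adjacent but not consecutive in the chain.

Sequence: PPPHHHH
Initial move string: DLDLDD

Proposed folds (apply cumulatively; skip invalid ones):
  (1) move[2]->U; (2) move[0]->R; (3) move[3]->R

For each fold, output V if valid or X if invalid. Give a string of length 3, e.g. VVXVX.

Initial: DLDLDD -> [(0, 0), (0, -1), (-1, -1), (-1, -2), (-2, -2), (-2, -3), (-2, -4)]
Fold 1: move[2]->U => DLULDD VALID
Fold 2: move[0]->R => RLULDD INVALID (collision), skipped
Fold 3: move[3]->R => DLURDD INVALID (collision), skipped

Answer: VXX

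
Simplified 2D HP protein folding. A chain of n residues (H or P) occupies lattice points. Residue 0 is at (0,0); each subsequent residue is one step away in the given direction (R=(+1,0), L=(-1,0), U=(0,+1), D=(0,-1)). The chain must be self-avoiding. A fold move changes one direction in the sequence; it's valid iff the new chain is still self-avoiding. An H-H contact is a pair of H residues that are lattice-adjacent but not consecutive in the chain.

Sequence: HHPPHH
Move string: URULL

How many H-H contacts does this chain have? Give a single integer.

Answer: 1

Derivation:
Positions: [(0, 0), (0, 1), (1, 1), (1, 2), (0, 2), (-1, 2)]
H-H contact: residue 1 @(0,1) - residue 4 @(0, 2)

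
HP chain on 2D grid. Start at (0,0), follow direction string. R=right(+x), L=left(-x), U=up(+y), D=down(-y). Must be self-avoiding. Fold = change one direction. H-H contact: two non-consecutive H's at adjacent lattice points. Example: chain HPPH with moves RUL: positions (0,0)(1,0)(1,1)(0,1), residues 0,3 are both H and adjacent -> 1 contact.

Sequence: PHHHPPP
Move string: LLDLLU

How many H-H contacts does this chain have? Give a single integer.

Answer: 0

Derivation:
Positions: [(0, 0), (-1, 0), (-2, 0), (-2, -1), (-3, -1), (-4, -1), (-4, 0)]
No H-H contacts found.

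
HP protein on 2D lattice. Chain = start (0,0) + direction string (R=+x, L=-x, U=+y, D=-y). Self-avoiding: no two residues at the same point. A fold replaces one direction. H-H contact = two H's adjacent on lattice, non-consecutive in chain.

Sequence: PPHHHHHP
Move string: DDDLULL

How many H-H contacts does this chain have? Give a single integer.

Positions: [(0, 0), (0, -1), (0, -2), (0, -3), (-1, -3), (-1, -2), (-2, -2), (-3, -2)]
H-H contact: residue 2 @(0,-2) - residue 5 @(-1, -2)

Answer: 1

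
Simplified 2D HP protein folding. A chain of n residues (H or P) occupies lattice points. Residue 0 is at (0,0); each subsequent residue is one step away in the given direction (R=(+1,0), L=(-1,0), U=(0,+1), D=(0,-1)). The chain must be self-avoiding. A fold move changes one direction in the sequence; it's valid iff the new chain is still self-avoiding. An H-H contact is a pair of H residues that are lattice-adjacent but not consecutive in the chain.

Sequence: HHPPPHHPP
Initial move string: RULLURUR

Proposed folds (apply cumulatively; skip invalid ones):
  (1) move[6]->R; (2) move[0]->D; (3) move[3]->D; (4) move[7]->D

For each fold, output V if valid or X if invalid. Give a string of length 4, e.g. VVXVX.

Answer: VXXX

Derivation:
Initial: RULLURUR -> [(0, 0), (1, 0), (1, 1), (0, 1), (-1, 1), (-1, 2), (0, 2), (0, 3), (1, 3)]
Fold 1: move[6]->R => RULLURRR VALID
Fold 2: move[0]->D => DULLURRR INVALID (collision), skipped
Fold 3: move[3]->D => RULDURRR INVALID (collision), skipped
Fold 4: move[7]->D => RULLURRD INVALID (collision), skipped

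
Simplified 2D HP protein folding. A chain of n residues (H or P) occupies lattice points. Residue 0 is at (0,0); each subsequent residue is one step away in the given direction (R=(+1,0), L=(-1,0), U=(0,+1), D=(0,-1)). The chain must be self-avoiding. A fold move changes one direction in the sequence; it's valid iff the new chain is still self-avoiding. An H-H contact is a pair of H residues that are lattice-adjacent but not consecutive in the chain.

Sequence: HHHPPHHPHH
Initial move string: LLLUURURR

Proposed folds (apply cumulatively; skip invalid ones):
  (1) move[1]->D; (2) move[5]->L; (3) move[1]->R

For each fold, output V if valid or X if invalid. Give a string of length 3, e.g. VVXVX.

Answer: VVX

Derivation:
Initial: LLLUURURR -> [(0, 0), (-1, 0), (-2, 0), (-3, 0), (-3, 1), (-3, 2), (-2, 2), (-2, 3), (-1, 3), (0, 3)]
Fold 1: move[1]->D => LDLUURURR VALID
Fold 2: move[5]->L => LDLUULURR VALID
Fold 3: move[1]->R => LRLUULURR INVALID (collision), skipped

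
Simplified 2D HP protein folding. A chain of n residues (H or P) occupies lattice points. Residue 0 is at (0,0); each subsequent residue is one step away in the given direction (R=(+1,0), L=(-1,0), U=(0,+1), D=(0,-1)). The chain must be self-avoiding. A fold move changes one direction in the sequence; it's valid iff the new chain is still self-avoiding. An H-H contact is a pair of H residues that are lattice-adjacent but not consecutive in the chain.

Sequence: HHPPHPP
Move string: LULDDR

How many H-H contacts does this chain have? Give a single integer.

Answer: 1

Derivation:
Positions: [(0, 0), (-1, 0), (-1, 1), (-2, 1), (-2, 0), (-2, -1), (-1, -1)]
H-H contact: residue 1 @(-1,0) - residue 4 @(-2, 0)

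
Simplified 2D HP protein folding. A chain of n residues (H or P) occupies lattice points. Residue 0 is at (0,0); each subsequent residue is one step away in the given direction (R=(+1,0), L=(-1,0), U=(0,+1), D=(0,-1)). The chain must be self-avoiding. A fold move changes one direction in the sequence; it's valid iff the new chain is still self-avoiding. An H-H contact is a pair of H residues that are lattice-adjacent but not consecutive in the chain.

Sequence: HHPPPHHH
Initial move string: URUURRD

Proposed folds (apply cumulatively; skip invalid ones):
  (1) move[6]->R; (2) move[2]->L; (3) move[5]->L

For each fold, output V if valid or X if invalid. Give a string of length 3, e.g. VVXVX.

Initial: URUURRD -> [(0, 0), (0, 1), (1, 1), (1, 2), (1, 3), (2, 3), (3, 3), (3, 2)]
Fold 1: move[6]->R => URUURRR VALID
Fold 2: move[2]->L => URLURRR INVALID (collision), skipped
Fold 3: move[5]->L => URUURLR INVALID (collision), skipped

Answer: VXX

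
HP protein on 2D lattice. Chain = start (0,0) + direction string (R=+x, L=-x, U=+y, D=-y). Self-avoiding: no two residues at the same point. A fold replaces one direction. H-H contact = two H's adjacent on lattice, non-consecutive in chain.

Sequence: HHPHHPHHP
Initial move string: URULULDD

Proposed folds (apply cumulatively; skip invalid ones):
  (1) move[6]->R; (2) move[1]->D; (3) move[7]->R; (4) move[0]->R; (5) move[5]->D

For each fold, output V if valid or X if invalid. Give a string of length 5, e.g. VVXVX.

Answer: XXXXX

Derivation:
Initial: URULULDD -> [(0, 0), (0, 1), (1, 1), (1, 2), (0, 2), (0, 3), (-1, 3), (-1, 2), (-1, 1)]
Fold 1: move[6]->R => URULULRD INVALID (collision), skipped
Fold 2: move[1]->D => UDULULDD INVALID (collision), skipped
Fold 3: move[7]->R => URULULDR INVALID (collision), skipped
Fold 4: move[0]->R => RRULULDD INVALID (collision), skipped
Fold 5: move[5]->D => URULUDDD INVALID (collision), skipped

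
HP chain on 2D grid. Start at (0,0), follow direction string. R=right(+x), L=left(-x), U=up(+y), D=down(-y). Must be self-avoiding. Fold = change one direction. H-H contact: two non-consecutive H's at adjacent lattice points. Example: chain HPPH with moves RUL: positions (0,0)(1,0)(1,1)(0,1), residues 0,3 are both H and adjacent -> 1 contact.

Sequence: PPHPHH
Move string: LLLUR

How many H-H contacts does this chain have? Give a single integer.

Answer: 1

Derivation:
Positions: [(0, 0), (-1, 0), (-2, 0), (-3, 0), (-3, 1), (-2, 1)]
H-H contact: residue 2 @(-2,0) - residue 5 @(-2, 1)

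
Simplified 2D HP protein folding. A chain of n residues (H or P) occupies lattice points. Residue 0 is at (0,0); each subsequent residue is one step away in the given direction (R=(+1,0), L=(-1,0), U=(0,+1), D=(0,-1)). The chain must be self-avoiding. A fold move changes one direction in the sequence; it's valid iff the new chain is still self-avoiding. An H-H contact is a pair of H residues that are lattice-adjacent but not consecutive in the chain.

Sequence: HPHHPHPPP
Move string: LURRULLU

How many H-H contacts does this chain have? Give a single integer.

Positions: [(0, 0), (-1, 0), (-1, 1), (0, 1), (1, 1), (1, 2), (0, 2), (-1, 2), (-1, 3)]
H-H contact: residue 0 @(0,0) - residue 3 @(0, 1)

Answer: 1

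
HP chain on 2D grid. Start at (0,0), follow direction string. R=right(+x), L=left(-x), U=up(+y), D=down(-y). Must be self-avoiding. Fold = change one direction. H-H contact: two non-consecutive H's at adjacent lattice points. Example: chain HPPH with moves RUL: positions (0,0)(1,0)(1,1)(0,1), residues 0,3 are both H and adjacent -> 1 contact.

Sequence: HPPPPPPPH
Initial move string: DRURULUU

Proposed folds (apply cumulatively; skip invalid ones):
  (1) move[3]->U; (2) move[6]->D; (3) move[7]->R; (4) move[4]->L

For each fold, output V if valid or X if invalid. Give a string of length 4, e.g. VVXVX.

Initial: DRURULUU -> [(0, 0), (0, -1), (1, -1), (1, 0), (2, 0), (2, 1), (1, 1), (1, 2), (1, 3)]
Fold 1: move[3]->U => DRUUULUU VALID
Fold 2: move[6]->D => DRUUULDU INVALID (collision), skipped
Fold 3: move[7]->R => DRUUULUR VALID
Fold 4: move[4]->L => DRUULLUR VALID

Answer: VXVV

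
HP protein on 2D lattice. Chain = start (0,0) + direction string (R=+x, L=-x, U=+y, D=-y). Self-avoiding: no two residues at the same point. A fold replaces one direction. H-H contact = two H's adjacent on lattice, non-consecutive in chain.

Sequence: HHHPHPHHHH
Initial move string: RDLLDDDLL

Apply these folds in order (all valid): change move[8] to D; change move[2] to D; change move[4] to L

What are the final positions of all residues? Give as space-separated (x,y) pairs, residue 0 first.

Answer: (0,0) (1,0) (1,-1) (1,-2) (0,-2) (-1,-2) (-1,-3) (-1,-4) (-2,-4) (-2,-5)

Derivation:
Initial moves: RDLLDDDLL
Fold: move[8]->D => RDLLDDDLD (positions: [(0, 0), (1, 0), (1, -1), (0, -1), (-1, -1), (-1, -2), (-1, -3), (-1, -4), (-2, -4), (-2, -5)])
Fold: move[2]->D => RDDLDDDLD (positions: [(0, 0), (1, 0), (1, -1), (1, -2), (0, -2), (0, -3), (0, -4), (0, -5), (-1, -5), (-1, -6)])
Fold: move[4]->L => RDDLLDDLD (positions: [(0, 0), (1, 0), (1, -1), (1, -2), (0, -2), (-1, -2), (-1, -3), (-1, -4), (-2, -4), (-2, -5)])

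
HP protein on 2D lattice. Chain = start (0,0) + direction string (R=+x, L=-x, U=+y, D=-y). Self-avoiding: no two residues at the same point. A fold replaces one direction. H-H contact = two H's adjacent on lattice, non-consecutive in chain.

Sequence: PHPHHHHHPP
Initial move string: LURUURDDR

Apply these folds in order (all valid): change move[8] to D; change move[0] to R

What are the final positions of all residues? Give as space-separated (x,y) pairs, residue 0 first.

Initial moves: LURUURDDR
Fold: move[8]->D => LURUURDDD (positions: [(0, 0), (-1, 0), (-1, 1), (0, 1), (0, 2), (0, 3), (1, 3), (1, 2), (1, 1), (1, 0)])
Fold: move[0]->R => RURUURDDD (positions: [(0, 0), (1, 0), (1, 1), (2, 1), (2, 2), (2, 3), (3, 3), (3, 2), (3, 1), (3, 0)])

Answer: (0,0) (1,0) (1,1) (2,1) (2,2) (2,3) (3,3) (3,2) (3,1) (3,0)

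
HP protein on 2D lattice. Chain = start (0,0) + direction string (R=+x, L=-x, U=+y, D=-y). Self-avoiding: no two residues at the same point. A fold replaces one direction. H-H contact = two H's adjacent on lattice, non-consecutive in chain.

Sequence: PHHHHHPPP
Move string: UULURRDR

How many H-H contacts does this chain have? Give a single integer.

Answer: 1

Derivation:
Positions: [(0, 0), (0, 1), (0, 2), (-1, 2), (-1, 3), (0, 3), (1, 3), (1, 2), (2, 2)]
H-H contact: residue 2 @(0,2) - residue 5 @(0, 3)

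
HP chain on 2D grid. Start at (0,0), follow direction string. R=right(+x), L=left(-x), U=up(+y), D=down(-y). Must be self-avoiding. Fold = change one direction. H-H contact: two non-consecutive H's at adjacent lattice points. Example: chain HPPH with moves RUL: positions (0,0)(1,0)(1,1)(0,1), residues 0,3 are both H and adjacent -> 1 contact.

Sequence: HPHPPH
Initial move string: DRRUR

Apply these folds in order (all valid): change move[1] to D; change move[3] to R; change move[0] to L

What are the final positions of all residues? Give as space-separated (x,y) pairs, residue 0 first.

Answer: (0,0) (-1,0) (-1,-1) (0,-1) (1,-1) (2,-1)

Derivation:
Initial moves: DRRUR
Fold: move[1]->D => DDRUR (positions: [(0, 0), (0, -1), (0, -2), (1, -2), (1, -1), (2, -1)])
Fold: move[3]->R => DDRRR (positions: [(0, 0), (0, -1), (0, -2), (1, -2), (2, -2), (3, -2)])
Fold: move[0]->L => LDRRR (positions: [(0, 0), (-1, 0), (-1, -1), (0, -1), (1, -1), (2, -1)])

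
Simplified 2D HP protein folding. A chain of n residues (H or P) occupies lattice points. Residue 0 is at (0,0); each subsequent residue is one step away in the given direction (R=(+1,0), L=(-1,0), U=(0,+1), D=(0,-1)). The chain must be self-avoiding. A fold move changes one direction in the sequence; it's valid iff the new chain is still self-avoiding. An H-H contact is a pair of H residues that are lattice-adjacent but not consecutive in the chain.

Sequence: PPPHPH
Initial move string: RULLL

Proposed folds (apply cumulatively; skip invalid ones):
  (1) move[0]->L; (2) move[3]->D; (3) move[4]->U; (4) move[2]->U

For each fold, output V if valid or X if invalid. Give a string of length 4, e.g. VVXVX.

Initial: RULLL -> [(0, 0), (1, 0), (1, 1), (0, 1), (-1, 1), (-2, 1)]
Fold 1: move[0]->L => LULLL VALID
Fold 2: move[3]->D => LULDL VALID
Fold 3: move[4]->U => LULDU INVALID (collision), skipped
Fold 4: move[2]->U => LUUDL INVALID (collision), skipped

Answer: VVXX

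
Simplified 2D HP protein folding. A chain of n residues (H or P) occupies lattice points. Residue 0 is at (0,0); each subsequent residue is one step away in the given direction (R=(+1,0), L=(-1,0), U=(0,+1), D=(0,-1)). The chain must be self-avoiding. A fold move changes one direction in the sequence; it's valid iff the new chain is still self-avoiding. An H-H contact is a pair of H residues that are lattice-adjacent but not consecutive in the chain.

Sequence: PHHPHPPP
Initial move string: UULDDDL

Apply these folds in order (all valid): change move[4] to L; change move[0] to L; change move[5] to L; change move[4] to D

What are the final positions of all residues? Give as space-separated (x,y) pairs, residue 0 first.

Initial moves: UULDDDL
Fold: move[4]->L => UULDLDL (positions: [(0, 0), (0, 1), (0, 2), (-1, 2), (-1, 1), (-2, 1), (-2, 0), (-3, 0)])
Fold: move[0]->L => LULDLDL (positions: [(0, 0), (-1, 0), (-1, 1), (-2, 1), (-2, 0), (-3, 0), (-3, -1), (-4, -1)])
Fold: move[5]->L => LULDLLL (positions: [(0, 0), (-1, 0), (-1, 1), (-2, 1), (-2, 0), (-3, 0), (-4, 0), (-5, 0)])
Fold: move[4]->D => LULDDLL (positions: [(0, 0), (-1, 0), (-1, 1), (-2, 1), (-2, 0), (-2, -1), (-3, -1), (-4, -1)])

Answer: (0,0) (-1,0) (-1,1) (-2,1) (-2,0) (-2,-1) (-3,-1) (-4,-1)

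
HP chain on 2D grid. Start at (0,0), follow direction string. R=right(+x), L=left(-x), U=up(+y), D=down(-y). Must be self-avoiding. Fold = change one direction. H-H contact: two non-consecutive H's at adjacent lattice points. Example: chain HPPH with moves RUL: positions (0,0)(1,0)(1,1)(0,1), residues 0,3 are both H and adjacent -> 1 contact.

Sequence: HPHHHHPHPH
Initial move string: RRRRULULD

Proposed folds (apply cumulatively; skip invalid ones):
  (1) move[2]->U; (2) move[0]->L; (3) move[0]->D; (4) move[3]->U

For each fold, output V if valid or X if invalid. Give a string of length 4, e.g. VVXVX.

Answer: VXVV

Derivation:
Initial: RRRRULULD -> [(0, 0), (1, 0), (2, 0), (3, 0), (4, 0), (4, 1), (3, 1), (3, 2), (2, 2), (2, 1)]
Fold 1: move[2]->U => RRURULULD VALID
Fold 2: move[0]->L => LRURULULD INVALID (collision), skipped
Fold 3: move[0]->D => DRURULULD VALID
Fold 4: move[3]->U => DRUUULULD VALID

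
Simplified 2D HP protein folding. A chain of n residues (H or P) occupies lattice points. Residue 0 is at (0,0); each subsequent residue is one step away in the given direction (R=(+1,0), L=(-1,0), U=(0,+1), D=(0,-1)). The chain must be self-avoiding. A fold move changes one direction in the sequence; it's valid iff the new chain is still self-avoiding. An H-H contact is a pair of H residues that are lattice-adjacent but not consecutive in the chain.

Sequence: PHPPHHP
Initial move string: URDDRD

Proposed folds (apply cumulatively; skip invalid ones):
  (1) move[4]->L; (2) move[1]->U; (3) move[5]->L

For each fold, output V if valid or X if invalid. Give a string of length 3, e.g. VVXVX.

Answer: VXV

Derivation:
Initial: URDDRD -> [(0, 0), (0, 1), (1, 1), (1, 0), (1, -1), (2, -1), (2, -2)]
Fold 1: move[4]->L => URDDLD VALID
Fold 2: move[1]->U => UUDDLD INVALID (collision), skipped
Fold 3: move[5]->L => URDDLL VALID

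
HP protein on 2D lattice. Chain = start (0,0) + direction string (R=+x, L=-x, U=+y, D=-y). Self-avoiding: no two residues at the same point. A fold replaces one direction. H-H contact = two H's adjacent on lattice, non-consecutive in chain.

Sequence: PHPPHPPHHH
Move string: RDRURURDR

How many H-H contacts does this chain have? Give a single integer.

Positions: [(0, 0), (1, 0), (1, -1), (2, -1), (2, 0), (3, 0), (3, 1), (4, 1), (4, 0), (5, 0)]
H-H contact: residue 1 @(1,0) - residue 4 @(2, 0)

Answer: 1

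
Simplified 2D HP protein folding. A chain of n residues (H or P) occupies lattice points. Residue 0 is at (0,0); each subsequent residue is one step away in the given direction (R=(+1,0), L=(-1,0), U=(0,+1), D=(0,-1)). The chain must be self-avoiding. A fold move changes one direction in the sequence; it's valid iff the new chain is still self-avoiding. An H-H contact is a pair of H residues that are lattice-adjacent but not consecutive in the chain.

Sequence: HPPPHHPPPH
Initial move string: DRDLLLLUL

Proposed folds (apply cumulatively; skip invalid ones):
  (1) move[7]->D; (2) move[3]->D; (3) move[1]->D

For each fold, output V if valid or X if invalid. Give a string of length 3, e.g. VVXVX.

Initial: DRDLLLLUL -> [(0, 0), (0, -1), (1, -1), (1, -2), (0, -2), (-1, -2), (-2, -2), (-3, -2), (-3, -1), (-4, -1)]
Fold 1: move[7]->D => DRDLLLLDL VALID
Fold 2: move[3]->D => DRDDLLLDL VALID
Fold 3: move[1]->D => DDDDLLLDL VALID

Answer: VVV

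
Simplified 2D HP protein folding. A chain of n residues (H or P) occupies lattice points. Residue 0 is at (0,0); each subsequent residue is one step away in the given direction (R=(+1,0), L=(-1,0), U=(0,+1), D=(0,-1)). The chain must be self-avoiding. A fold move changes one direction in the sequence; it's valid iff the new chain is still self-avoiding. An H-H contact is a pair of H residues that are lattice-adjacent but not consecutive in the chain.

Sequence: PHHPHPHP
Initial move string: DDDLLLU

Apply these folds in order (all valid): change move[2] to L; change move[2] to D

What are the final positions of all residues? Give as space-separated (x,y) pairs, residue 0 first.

Answer: (0,0) (0,-1) (0,-2) (0,-3) (-1,-3) (-2,-3) (-3,-3) (-3,-2)

Derivation:
Initial moves: DDDLLLU
Fold: move[2]->L => DDLLLLU (positions: [(0, 0), (0, -1), (0, -2), (-1, -2), (-2, -2), (-3, -2), (-4, -2), (-4, -1)])
Fold: move[2]->D => DDDLLLU (positions: [(0, 0), (0, -1), (0, -2), (0, -3), (-1, -3), (-2, -3), (-3, -3), (-3, -2)])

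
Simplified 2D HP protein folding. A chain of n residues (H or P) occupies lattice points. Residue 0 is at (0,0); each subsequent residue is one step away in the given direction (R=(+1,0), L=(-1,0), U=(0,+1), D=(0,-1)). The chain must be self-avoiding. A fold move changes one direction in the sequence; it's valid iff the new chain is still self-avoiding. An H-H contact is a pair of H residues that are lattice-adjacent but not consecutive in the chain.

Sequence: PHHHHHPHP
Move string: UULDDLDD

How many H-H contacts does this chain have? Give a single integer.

Answer: 1

Derivation:
Positions: [(0, 0), (0, 1), (0, 2), (-1, 2), (-1, 1), (-1, 0), (-2, 0), (-2, -1), (-2, -2)]
H-H contact: residue 1 @(0,1) - residue 4 @(-1, 1)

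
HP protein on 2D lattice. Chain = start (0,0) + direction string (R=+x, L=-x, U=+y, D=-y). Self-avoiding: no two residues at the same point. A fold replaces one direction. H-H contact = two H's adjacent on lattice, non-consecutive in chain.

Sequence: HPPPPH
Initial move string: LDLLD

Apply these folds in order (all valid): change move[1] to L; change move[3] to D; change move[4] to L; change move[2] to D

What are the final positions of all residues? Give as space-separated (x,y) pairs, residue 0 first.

Answer: (0,0) (-1,0) (-2,0) (-2,-1) (-2,-2) (-3,-2)

Derivation:
Initial moves: LDLLD
Fold: move[1]->L => LLLLD (positions: [(0, 0), (-1, 0), (-2, 0), (-3, 0), (-4, 0), (-4, -1)])
Fold: move[3]->D => LLLDD (positions: [(0, 0), (-1, 0), (-2, 0), (-3, 0), (-3, -1), (-3, -2)])
Fold: move[4]->L => LLLDL (positions: [(0, 0), (-1, 0), (-2, 0), (-3, 0), (-3, -1), (-4, -1)])
Fold: move[2]->D => LLDDL (positions: [(0, 0), (-1, 0), (-2, 0), (-2, -1), (-2, -2), (-3, -2)])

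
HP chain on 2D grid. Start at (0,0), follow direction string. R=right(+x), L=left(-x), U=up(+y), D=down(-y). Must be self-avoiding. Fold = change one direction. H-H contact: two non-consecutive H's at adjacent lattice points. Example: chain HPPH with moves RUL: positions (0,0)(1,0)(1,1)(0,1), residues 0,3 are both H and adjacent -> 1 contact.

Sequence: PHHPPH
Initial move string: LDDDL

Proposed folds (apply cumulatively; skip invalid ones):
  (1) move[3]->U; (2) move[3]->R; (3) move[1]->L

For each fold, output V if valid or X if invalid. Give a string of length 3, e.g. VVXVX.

Initial: LDDDL -> [(0, 0), (-1, 0), (-1, -1), (-1, -2), (-1, -3), (-2, -3)]
Fold 1: move[3]->U => LDDUL INVALID (collision), skipped
Fold 2: move[3]->R => LDDRL INVALID (collision), skipped
Fold 3: move[1]->L => LLDDL VALID

Answer: XXV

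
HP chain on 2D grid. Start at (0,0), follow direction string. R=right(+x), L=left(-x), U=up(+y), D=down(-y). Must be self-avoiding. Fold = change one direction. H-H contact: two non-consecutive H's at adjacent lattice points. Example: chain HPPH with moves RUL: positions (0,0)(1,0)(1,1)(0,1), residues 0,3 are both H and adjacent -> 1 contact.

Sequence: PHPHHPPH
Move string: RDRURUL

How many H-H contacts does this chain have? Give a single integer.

Positions: [(0, 0), (1, 0), (1, -1), (2, -1), (2, 0), (3, 0), (3, 1), (2, 1)]
H-H contact: residue 1 @(1,0) - residue 4 @(2, 0)
H-H contact: residue 4 @(2,0) - residue 7 @(2, 1)

Answer: 2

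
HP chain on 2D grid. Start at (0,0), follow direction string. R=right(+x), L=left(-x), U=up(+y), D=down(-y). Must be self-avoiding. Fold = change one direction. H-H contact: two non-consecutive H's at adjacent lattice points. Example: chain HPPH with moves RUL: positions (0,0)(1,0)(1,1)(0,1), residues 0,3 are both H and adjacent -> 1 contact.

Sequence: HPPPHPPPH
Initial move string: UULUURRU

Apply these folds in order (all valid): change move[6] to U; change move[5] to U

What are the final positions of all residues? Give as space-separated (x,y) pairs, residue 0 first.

Initial moves: UULUURRU
Fold: move[6]->U => UULUURUU (positions: [(0, 0), (0, 1), (0, 2), (-1, 2), (-1, 3), (-1, 4), (0, 4), (0, 5), (0, 6)])
Fold: move[5]->U => UULUUUUU (positions: [(0, 0), (0, 1), (0, 2), (-1, 2), (-1, 3), (-1, 4), (-1, 5), (-1, 6), (-1, 7)])

Answer: (0,0) (0,1) (0,2) (-1,2) (-1,3) (-1,4) (-1,5) (-1,6) (-1,7)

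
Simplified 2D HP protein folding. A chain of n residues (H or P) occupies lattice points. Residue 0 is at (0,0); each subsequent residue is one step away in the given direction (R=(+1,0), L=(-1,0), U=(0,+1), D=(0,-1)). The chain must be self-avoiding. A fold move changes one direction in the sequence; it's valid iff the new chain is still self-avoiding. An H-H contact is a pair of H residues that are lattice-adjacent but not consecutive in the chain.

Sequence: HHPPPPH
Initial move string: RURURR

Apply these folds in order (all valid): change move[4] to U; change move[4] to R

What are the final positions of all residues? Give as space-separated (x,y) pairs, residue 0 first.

Initial moves: RURURR
Fold: move[4]->U => RURUUR (positions: [(0, 0), (1, 0), (1, 1), (2, 1), (2, 2), (2, 3), (3, 3)])
Fold: move[4]->R => RURURR (positions: [(0, 0), (1, 0), (1, 1), (2, 1), (2, 2), (3, 2), (4, 2)])

Answer: (0,0) (1,0) (1,1) (2,1) (2,2) (3,2) (4,2)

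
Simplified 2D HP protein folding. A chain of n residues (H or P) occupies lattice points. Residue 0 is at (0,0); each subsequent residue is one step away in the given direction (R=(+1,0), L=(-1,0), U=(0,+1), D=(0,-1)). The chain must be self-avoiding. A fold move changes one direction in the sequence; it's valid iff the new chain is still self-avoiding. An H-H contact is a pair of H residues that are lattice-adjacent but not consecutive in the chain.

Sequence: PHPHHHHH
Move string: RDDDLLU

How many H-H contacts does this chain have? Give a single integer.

Answer: 0

Derivation:
Positions: [(0, 0), (1, 0), (1, -1), (1, -2), (1, -3), (0, -3), (-1, -3), (-1, -2)]
No H-H contacts found.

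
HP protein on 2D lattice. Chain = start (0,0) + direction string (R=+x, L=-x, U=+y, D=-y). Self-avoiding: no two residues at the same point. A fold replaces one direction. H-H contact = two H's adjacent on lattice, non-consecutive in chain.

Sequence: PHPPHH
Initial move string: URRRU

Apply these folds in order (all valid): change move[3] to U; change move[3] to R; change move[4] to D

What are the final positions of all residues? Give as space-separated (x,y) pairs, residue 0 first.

Initial moves: URRRU
Fold: move[3]->U => URRUU (positions: [(0, 0), (0, 1), (1, 1), (2, 1), (2, 2), (2, 3)])
Fold: move[3]->R => URRRU (positions: [(0, 0), (0, 1), (1, 1), (2, 1), (3, 1), (3, 2)])
Fold: move[4]->D => URRRD (positions: [(0, 0), (0, 1), (1, 1), (2, 1), (3, 1), (3, 0)])

Answer: (0,0) (0,1) (1,1) (2,1) (3,1) (3,0)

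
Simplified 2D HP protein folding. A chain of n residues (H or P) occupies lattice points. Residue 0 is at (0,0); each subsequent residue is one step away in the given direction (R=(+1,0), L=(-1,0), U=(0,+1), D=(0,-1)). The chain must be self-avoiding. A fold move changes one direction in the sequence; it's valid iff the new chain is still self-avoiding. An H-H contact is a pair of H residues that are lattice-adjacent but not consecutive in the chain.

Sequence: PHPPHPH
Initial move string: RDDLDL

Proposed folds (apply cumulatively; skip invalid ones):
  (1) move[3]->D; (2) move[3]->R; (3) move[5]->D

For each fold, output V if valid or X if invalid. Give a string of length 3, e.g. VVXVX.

Initial: RDDLDL -> [(0, 0), (1, 0), (1, -1), (1, -2), (0, -2), (0, -3), (-1, -3)]
Fold 1: move[3]->D => RDDDDL VALID
Fold 2: move[3]->R => RDDRDL VALID
Fold 3: move[5]->D => RDDRDD VALID

Answer: VVV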